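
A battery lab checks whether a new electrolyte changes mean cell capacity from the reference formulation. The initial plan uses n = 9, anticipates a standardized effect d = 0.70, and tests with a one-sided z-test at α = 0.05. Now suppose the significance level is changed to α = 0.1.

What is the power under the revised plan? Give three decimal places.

δ = d·√n = 0.70 × √9 = 2.1000 (unchanged). New critical value: z_{0.1} = 1.282.
Revised power = P(Z > 1.282 − δ) = Φ(0.818) = 0.7934.

Power ≈ 0.793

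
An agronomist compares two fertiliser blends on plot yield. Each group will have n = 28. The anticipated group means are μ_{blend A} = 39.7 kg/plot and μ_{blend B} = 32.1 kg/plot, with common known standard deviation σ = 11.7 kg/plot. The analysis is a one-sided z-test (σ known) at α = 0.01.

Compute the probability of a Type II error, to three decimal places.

Standardized effect: d = |μ_{blend A} − μ_{blend B}| / σ = |39.7 − 32.1| / 11.7 = 0.6496
Noncentrality parameter: δ = d·√(n/2) = 0.6496 × √(28/2) = 2.4305
Critical value for a one-sided test at α = 0.01: z_α = 2.326.
Power = Φ(δ − 2.326) = Φ(0.104) = 0.5415.
Type II error: β = 1 − power = 1 − 0.5415 = 0.4585.

β ≈ 0.459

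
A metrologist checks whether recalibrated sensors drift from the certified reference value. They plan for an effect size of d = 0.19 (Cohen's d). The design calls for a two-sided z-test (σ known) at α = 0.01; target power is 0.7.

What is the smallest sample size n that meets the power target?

n = 267

Set Φ(δ − 2.576) = 0.7; then δ − 2.576 = Φ⁻¹(0.7) = 0.524, giving δ = 3.100.
(For δ > 0 the lower-tail rejection region contributes negligibly to power, so the one-term inversion is standard.)
δ = d·√n ⇒ n = (δ/d)² = (3.100 / 0.19)² = 266.24.
Rounding up, n = 267.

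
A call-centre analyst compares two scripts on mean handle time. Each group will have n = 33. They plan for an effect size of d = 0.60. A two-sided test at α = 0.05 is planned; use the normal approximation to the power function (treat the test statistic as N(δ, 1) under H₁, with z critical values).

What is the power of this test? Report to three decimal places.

Power ≈ 0.683

Noncentrality parameter: δ = d·√(n/2) = 0.60 × √(33/2) = 2.4372
Two-sided α = 0.05 → critical value z_{0.025} = 1.960.
Power = Φ(δ − 1.960) + Φ(−δ − 1.960) = Φ(0.477) + Φ(-4.397) = 0.6834 + 0.0000 = 0.6834.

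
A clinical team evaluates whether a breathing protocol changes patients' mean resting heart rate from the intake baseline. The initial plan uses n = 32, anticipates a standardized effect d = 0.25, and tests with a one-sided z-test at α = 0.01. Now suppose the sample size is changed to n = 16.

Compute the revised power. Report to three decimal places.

With n = 16: δ = d·√n = 0.25 × √16 = 1.0000. Critical value z_{0.01} = 2.326.
Revised power = Φ(δ − 2.326) = Φ(-1.326) = 0.0924.

Power ≈ 0.092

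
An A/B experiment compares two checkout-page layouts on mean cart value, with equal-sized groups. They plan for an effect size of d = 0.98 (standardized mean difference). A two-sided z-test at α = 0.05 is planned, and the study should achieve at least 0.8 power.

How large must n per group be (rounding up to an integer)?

n = 17 per group

For power 0.8 need Φ(δ − z_{0.025}) = 0.8, so δ = z_{0.025} + z_{0.20} = 1.960 + 0.842 = 2.802.
(The Φ(−δ − z_{α/2}) term is vanishingly small for δ > 0 and is dropped in the standard sample-size formula.)
δ = d·√(n/2) ⇒ n = 2(δ/d)² = 2 × (2.802 / 0.98)² = 16.35.
Round up to the next whole unit.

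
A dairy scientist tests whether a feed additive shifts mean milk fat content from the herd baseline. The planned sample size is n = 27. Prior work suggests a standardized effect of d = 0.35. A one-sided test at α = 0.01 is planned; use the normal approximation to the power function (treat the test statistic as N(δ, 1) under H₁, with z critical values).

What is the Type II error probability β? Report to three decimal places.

Noncentrality parameter: δ = d·√n = 0.35 × √27 = 1.8187
One-sided α = 0.01 → critical value z_{0.01} = 2.326.
Power = Φ(δ − 2.326) = Φ(-0.508) = 0.3058.
Type II error: β = 1 − power = 1 − 0.3058 = 0.6942.

β ≈ 0.694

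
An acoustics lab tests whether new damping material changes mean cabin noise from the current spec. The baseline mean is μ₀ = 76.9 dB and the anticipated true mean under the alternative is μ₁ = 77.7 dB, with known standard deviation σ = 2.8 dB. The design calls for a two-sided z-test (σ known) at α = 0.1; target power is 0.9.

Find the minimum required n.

n = 105

Standardized effect: d = |μ₁ − μ₀| / σ = |77.7 − 76.9| / 2.8 = 0.2857
Set Φ(δ − 1.645) = 0.9; then δ − 1.645 = Φ⁻¹(0.9) = 1.282, giving δ = 2.926.
(The Φ(−δ − z_{α/2}) term is vanishingly small for δ > 0 and is dropped in the standard sample-size formula.)
δ = d·√n ⇒ n = (δ/d)² = (2.926 / 0.2857)² = 104.91.
Rounding up, n = 105.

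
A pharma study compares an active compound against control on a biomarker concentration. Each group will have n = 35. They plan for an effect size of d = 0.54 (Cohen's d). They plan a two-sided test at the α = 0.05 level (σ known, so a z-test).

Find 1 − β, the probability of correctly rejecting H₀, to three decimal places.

Noncentrality parameter: δ = d·√(n/2) = 0.54 × √(35/2) = 2.2590
Critical value for a two-sided test at α = 0.05: z_{α/2} = 1.960.
Power = Φ(δ − 1.960) + Φ(−δ − 1.960) = Φ(0.299) + Φ(-4.219) = 0.6175 + 0.0000 = 0.6175.

Power ≈ 0.618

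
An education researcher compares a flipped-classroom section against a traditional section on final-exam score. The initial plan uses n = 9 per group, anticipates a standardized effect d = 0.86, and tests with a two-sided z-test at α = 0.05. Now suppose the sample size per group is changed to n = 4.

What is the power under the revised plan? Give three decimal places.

Power ≈ 0.229

With n = 4 per group: δ = d·√(n/2) = 0.86 × √(4/2) = 1.2162. Critical value z_{0.025} = 1.960.
Revised power = Φ(δ − 1.960) + Φ(−δ − 1.960) = Φ(-0.744) + Φ(-3.176) = 0.2285 + 0.0007 = 0.2293.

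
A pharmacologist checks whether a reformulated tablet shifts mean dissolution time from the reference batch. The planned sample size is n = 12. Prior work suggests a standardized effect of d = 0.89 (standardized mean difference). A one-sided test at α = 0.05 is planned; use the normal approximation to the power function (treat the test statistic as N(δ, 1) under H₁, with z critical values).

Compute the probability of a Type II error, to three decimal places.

Noncentrality parameter: δ = d·√n = 0.89 × √12 = 3.0831
One-sided α = 0.05 → critical value z_{0.05} = 1.645.
Power = Φ(δ − 1.645) = Φ(1.438) = 0.9248.
Type II error: β = 1 − power = 1 − 0.9248 = 0.0752.

β ≈ 0.075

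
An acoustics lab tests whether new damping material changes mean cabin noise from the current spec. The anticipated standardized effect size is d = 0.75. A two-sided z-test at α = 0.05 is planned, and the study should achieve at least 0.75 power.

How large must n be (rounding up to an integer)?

n = 13

For power 0.75 need Φ(δ − z_{0.025}) = 0.75, so δ = z_{0.025} + z_{0.25} = 1.960 + 0.674 = 2.634.
(The Φ(−δ − z_{α/2}) term is vanishingly small for δ > 0 and is dropped in the standard sample-size formula.)
δ = d·√n ⇒ n = (δ/d)² = (2.634 / 0.75)² = 12.34.
Round up to the next whole unit.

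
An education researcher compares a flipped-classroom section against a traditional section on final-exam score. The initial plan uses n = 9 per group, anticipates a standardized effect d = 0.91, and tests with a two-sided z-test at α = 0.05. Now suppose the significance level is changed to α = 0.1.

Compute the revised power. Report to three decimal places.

δ = d·√(n/2) = 0.91 × √(9/2) = 1.9304 (unchanged). New critical value: z_{0.05} = 1.645.
Revised power = Φ(δ − 1.645) + Φ(−δ − 1.645) = Φ(0.286) + Φ(-3.575) = 0.6124 + 0.0002 = 0.6126.

Power ≈ 0.613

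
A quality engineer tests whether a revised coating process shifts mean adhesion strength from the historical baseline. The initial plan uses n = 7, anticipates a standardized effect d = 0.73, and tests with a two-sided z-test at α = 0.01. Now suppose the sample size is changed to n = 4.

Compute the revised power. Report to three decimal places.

With n = 4: δ = d·√n = 0.73 × √4 = 1.4600. Critical value z_{0.005} = 2.576.
Revised power = Φ(δ − 2.576) + Φ(−δ − 2.576) = Φ(-1.116) + Φ(-4.036) = 0.1322 + 0.0000 = 0.1323.

Power ≈ 0.132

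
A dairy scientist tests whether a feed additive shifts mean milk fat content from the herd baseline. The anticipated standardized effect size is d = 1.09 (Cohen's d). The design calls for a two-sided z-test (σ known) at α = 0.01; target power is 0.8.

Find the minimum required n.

Set Φ(δ − 2.576) = 0.8; then δ − 2.576 = Φ⁻¹(0.8) = 0.842, giving δ = 3.417.
(Ignoring the negligible lower-tail rejection probability gives the usual closed-form inversion.)
δ = d·√n ⇒ n = (δ/d)² = (3.417 / 1.09)² = 9.83.
Round up to the next whole unit.

n = 10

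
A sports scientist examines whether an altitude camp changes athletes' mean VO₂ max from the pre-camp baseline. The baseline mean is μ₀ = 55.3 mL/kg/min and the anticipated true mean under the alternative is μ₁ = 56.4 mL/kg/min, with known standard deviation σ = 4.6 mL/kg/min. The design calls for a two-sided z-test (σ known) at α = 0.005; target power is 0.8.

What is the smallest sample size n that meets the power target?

Standardized effect: d = |μ₁ − μ₀| / σ = |56.4 − 55.3| / 4.6 = 0.2391
Set Φ(δ − 2.807) = 0.8; then δ − 2.807 = Φ⁻¹(0.8) = 0.842, giving δ = 3.649.
(Ignoring the negligible lower-tail rejection probability gives the usual closed-form inversion.)
δ = d·√n ⇒ n = (δ/d)² = (3.649 / 0.2391)² = 232.81.
Rounding up, n = 233.

n = 233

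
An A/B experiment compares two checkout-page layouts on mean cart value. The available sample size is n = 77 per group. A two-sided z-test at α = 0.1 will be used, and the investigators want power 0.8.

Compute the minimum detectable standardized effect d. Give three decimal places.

d ≈ 0.401

Required noncentrality: δ = z_{0.05} + z_{0.20} = 1.645 + 0.842 = 2.486.
(The second rejection-region term Φ(−δ − z_{α/2}) is negligible and dropped.)
δ = d·√(n/2) ⇒ d = δ/√(n/2) = 2.486/√(77/2) = 0.4007.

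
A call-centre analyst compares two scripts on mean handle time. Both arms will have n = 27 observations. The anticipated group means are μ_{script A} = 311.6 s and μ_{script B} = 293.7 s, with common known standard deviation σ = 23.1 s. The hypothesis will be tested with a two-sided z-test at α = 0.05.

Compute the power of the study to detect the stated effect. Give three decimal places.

Standardized effect: d = |μ_{script A} − μ_{script B}| / σ = |311.6 − 293.7| / 23.1 = 0.7749
Noncentrality parameter: δ = d·√(n/2) = 0.7749 × √(27/2) = 2.8471
Critical value for a two-sided test at α = 0.05: z_{α/2} = 1.960.
Power = Φ(δ − 1.960) + Φ(−δ − 1.960) = Φ(0.887) + Φ(-4.807) = 0.8125 + 0.0000 = 0.8125.

Power ≈ 0.813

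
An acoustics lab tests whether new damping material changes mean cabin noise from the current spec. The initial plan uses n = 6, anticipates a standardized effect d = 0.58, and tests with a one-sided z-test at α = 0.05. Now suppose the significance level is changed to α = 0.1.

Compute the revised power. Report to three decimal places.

Power ≈ 0.555

δ = d·√n = 0.58 × √6 = 1.4207 (unchanged). New critical value: z_{0.1} = 1.282.
Revised power = Φ(δ − 1.282) = Φ(0.139) = 0.5553.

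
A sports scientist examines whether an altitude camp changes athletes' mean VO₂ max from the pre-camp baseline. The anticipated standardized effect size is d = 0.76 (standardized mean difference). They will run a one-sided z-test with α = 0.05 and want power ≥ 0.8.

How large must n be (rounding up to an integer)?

For power 0.8 need Φ(δ − z_{0.05}) = 0.8, so δ = z_{0.05} + z_{0.20} = 1.645 + 0.842 = 2.486.
δ = d·√n ⇒ n = (δ/d)² = (2.486 / 0.76)² = 10.70.
Round up to the next whole unit.

n = 11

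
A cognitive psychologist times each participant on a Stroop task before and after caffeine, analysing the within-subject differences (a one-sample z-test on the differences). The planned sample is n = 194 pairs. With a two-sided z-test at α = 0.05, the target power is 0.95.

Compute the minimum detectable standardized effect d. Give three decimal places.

d ≈ 0.259

Need Φ(δ − 1.960) = 0.95, so δ = 1.960 + 1.645 = 3.605.
(Lower-tail contribution to power is negligible for δ > 0.)
δ = d·√n ⇒ d = δ/√n = 3.605/√194 = 0.2588.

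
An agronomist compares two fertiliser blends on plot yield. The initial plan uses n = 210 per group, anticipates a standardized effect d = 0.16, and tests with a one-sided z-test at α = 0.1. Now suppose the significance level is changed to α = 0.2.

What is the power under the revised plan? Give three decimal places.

Power ≈ 0.788

δ = d·√(n/2) = 0.16 × √(210/2) = 1.6395 (unchanged). New critical value: z_{0.2} = 0.842.
Revised power = P(Z > 0.842 − δ) = Φ(0.798) = 0.7875.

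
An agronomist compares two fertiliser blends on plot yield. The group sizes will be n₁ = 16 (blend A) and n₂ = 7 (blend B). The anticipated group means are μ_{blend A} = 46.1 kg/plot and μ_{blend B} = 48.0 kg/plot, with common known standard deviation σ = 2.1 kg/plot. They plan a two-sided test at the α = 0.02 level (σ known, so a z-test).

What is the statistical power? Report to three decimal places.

Power ≈ 0.371

Standardized effect: d = |μ_{blend A} − μ_{blend B}| / σ = |46.1 − 48.0| / 2.1 = 0.9048
Noncentrality parameter: δ = d / √(1/n₁ + 1/n₂) = 0.9048 / √(1/16 + 1/7) = 1.9965
Critical value for a two-sided test at α = 0.02: z_{α/2} = 2.326.
Power = Φ(δ − 2.326) + Φ(−δ − 2.326) = Φ(-0.330) + Φ(-4.323) = 0.3708 + 0.0000 = 0.3708.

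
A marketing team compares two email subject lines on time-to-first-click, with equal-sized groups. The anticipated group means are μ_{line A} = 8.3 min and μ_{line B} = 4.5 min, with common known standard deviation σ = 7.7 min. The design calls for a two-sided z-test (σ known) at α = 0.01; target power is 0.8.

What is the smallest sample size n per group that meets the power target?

n = 96 per group

Standardized effect: d = |μ_{line A} − μ_{line B}| / σ = |8.3 − 4.5| / 7.7 = 0.4935
Set Φ(δ − 2.576) = 0.8; then δ − 2.576 = Φ⁻¹(0.8) = 0.842, giving δ = 3.417.
(The Φ(−δ − z_{α/2}) term is vanishingly small for δ > 0 and is dropped in the standard sample-size formula.)
δ = d·√(n/2) ⇒ n = 2(δ/d)² = 2 × (3.417 / 0.4935)² = 95.91.
Round up to the next whole unit.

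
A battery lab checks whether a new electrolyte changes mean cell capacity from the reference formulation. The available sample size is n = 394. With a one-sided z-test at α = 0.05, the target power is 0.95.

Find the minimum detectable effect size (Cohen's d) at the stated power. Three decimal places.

Required noncentrality: δ = z_{0.05} + z_{0.05} = 1.645 + 1.645 = 3.290.
δ = d·√n ⇒ d = δ/√n = 3.290/√394 = 0.1657.

d ≈ 0.166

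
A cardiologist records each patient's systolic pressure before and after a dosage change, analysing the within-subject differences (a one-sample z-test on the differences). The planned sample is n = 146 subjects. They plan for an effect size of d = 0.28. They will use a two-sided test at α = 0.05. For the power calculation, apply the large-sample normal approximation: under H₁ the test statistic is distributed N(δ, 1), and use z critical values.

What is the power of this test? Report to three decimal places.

Power ≈ 0.923

Noncentrality parameter: δ = d·√n = 0.28 × √146 = 3.3833
Two-sided α = 0.05 → critical value z_{0.025} = 1.960.
Power = Φ(δ − 1.960) + Φ(−δ − 1.960) = Φ(1.423) + Φ(-5.343) = 0.9227 + 0.0000 = 0.9227.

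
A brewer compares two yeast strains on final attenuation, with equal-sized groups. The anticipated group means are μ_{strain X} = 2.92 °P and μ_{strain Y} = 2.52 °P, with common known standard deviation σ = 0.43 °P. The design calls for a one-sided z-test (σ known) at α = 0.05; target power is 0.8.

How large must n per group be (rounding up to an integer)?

Standardized effect: d = |μ_{strain X} − μ_{strain Y}| / σ = |2.92 − 2.52| / 0.43 = 0.9302
For power 0.8 need Φ(δ − z_{0.05}) = 0.8, so δ = z_{0.05} + z_{0.20} = 1.645 + 0.842 = 2.486.
δ = d·√(n/2) ⇒ n = 2(δ/d)² = 2 × (2.486 / 0.9302)² = 14.29.
Round up to the next whole unit.

n = 15 per group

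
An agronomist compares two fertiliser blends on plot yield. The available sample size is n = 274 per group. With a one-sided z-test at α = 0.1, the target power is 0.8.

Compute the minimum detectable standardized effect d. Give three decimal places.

d ≈ 0.181

Required noncentrality: δ = z_{0.1} + z_{0.20} = 1.282 + 0.842 = 2.123.
δ = d·√(n/2) ⇒ d = δ/√(n/2) = 2.123/√(274/2) = 0.1814.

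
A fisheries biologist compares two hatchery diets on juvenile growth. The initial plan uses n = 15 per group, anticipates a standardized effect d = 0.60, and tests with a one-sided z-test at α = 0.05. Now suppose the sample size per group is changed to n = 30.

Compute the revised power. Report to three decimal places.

With n = 30 per group: δ = d·√(n/2) = 0.60 × √(30/2) = 2.3238. Critical value z_{0.05} = 1.645.
Revised power = Φ(δ − 1.645) = Φ(0.679) = 0.7514.

Power ≈ 0.751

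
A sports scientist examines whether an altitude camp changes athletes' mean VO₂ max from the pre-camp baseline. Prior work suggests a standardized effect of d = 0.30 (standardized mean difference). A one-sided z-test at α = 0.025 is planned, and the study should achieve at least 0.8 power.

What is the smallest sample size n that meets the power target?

n = 88

Set Φ(δ − 1.960) = 0.8; then δ − 1.960 = Φ⁻¹(0.8) = 0.842, giving δ = 2.802.
δ = d·√n ⇒ n = (δ/d)² = (2.802 / 0.30)² = 87.21.
Rounding up, n = 88.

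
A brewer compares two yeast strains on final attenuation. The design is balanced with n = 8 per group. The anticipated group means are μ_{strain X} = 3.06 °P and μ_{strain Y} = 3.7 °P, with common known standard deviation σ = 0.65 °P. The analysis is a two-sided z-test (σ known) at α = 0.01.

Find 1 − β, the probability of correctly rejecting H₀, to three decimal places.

Standardized effect: d = |μ_{strain X} − μ_{strain Y}| / σ = |3.06 − 3.7| / 0.65 = 0.9846
Noncentrality parameter: δ = d·√(n/2) = 0.9846 × √(8/2) = 1.9692
Two-sided α = 0.01 → critical value z_{0.005} = 2.576.
Power = Φ(δ − 2.576) + Φ(−δ − 2.576) = Φ(-0.607) + Φ(-4.545) = 0.2721 + 0.0000 = 0.2721.

Power ≈ 0.272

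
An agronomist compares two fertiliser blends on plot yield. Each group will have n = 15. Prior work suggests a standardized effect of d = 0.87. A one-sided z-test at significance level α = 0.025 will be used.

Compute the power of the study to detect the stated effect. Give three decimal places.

Noncentrality parameter: δ = d·√(n/2) = 0.87 × √(15/2) = 2.3826
One-sided α = 0.025 → critical value z_{0.025} = 1.960.
Power = P(Z > 1.960 − δ) = Φ(0.423) = 0.6637.

Power ≈ 0.664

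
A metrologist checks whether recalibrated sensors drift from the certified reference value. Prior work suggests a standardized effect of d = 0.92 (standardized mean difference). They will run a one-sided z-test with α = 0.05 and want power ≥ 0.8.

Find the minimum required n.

n = 8

Set Φ(δ − 1.645) = 0.8; then δ − 1.645 = Φ⁻¹(0.8) = 0.842, giving δ = 2.486.
δ = d·√n ⇒ n = (δ/d)² = (2.486 / 0.92)² = 7.30.
Round up to the next whole unit.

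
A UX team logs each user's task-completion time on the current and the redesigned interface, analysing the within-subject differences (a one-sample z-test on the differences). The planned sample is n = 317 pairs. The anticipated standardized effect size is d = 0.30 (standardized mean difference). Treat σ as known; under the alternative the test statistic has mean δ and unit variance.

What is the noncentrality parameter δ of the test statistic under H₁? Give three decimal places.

δ ≈ 5.341

δ = d·√n = 0.30 × √317 = 5.3413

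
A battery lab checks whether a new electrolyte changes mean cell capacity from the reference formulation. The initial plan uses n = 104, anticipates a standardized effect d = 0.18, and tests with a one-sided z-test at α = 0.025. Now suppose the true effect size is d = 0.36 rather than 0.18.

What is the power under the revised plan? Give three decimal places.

Power ≈ 0.956

With d = 0.36: δ = d·√n = 0.36 × √104 = 3.6713. Critical value z_{0.025} = 1.960.
Revised power = Φ(δ − 1.960) = Φ(1.711) = 0.9565.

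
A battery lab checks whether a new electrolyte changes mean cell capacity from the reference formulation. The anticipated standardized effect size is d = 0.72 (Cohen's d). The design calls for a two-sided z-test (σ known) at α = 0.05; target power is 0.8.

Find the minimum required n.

For power 0.8 need Φ(δ − z_{0.025}) = 0.8, so δ = z_{0.025} + z_{0.20} = 1.960 + 0.842 = 2.802.
(For δ > 0 the lower-tail rejection region contributes negligibly to power, so the one-term inversion is standard.)
δ = d·√n ⇒ n = (δ/d)² = (2.802 / 0.72)² = 15.14.
Rounding up, n = 16.

n = 16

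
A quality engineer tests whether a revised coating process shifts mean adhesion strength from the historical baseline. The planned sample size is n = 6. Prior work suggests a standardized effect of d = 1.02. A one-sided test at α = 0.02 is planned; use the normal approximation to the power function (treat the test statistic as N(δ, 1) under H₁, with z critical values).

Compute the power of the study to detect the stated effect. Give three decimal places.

Power ≈ 0.672

Noncentrality parameter: δ = d·√n = 1.02 × √6 = 2.4985
Critical value for a one-sided test at α = 0.02: z_α = 2.054.
Power = Φ(δ − 2.054) = Φ(0.445) = 0.6717.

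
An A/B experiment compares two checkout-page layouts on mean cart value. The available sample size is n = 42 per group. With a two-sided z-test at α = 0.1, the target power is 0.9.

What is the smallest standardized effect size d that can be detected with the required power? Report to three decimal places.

d ≈ 0.639

Need Φ(δ − 1.645) = 0.9, so δ = 1.645 + 1.282 = 2.926.
(Lower-tail contribution to power is negligible for δ > 0.)
δ = d·√(n/2) ⇒ d = δ/√(n/2) = 2.926/√(42/2) = 0.6386.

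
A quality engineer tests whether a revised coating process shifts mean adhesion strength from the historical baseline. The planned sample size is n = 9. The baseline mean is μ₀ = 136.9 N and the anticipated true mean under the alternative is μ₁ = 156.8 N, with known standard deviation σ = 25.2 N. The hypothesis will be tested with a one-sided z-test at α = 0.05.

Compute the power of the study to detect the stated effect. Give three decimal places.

Power ≈ 0.766

Standardized effect: d = |μ₁ − μ₀| / σ = |156.8 − 136.9| / 25.2 = 0.7897
Noncentrality parameter: δ = d·√n = 0.7897 × √9 = 2.3690
Critical value for a one-sided test at α = 0.05: z_α = 1.645.
Power = Φ(δ − 1.645) = Φ(0.724) = 0.7655.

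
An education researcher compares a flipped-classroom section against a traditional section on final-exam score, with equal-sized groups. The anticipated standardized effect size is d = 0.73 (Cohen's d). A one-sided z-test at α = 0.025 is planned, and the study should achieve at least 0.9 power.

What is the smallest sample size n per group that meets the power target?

Set Φ(δ − 1.960) = 0.9; then δ − 1.960 = Φ⁻¹(0.9) = 1.282, giving δ = 3.242.
δ = d·√(n/2) ⇒ n = 2(δ/d)² = 2 × (3.242 / 0.73)² = 39.43.
Round up to the next whole unit.

n = 40 per group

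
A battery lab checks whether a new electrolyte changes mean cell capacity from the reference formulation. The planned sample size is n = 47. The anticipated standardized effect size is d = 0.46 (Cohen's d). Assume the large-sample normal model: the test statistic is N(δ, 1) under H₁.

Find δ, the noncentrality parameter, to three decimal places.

The noncentrality parameter scales effect size by the design's sample-size factor: δ = d·√n = 0.46 × √47 = 3.1536

δ ≈ 3.154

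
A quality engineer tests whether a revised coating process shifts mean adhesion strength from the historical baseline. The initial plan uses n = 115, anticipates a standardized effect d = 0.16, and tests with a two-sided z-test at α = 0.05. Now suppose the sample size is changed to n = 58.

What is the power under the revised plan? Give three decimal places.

With n = 58: δ = d·√n = 0.16 × √58 = 1.2185. Critical value z_{0.025} = 1.960.
Revised power = Φ(δ − 1.960) + Φ(−δ − 1.960) = Φ(-0.741) + Φ(-3.178) = 0.2292 + 0.0007 = 0.2300.

Power ≈ 0.230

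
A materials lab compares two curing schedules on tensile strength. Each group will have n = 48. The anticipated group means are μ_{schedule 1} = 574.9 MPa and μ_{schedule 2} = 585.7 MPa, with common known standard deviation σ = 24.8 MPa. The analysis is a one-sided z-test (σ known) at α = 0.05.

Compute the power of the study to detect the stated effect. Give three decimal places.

Standardized effect: d = |μ_{schedule 1} − μ_{schedule 2}| / σ = |574.9 − 585.7| / 24.8 = 0.4355
Noncentrality parameter: δ = d·√(n/2) = 0.4355 × √(48/2) = 2.1334
One-sided α = 0.05 → critical value z_{0.05} = 1.645.
Power = Φ(δ − 1.645) = Φ(0.489) = 0.6874.

Power ≈ 0.687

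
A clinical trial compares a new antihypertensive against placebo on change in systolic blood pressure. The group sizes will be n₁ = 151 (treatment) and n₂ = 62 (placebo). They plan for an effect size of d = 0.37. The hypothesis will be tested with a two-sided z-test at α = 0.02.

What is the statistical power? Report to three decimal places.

Noncentrality parameter: δ = d / √(1/n₁ + 1/n₂) = 0.37 / √(1/151 + 1/62) = 2.4530
Two-sided α = 0.02 → critical value z_{0.01} = 2.326.
Power = Φ(δ − 2.326) + Φ(−δ − 2.326) = Φ(0.127) + Φ(-4.779) = 0.5504 + 0.0000 = 0.5504.

Power ≈ 0.550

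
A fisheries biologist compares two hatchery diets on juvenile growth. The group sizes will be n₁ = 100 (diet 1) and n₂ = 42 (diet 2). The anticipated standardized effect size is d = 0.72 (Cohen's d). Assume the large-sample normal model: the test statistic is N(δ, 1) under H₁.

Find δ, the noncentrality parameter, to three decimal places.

The noncentrality parameter scales effect size by the design's sample-size factor: δ = d / √(1/n₁ + 1/n₂) = 0.72 / √(1/100 + 1/42) = 3.9157

δ ≈ 3.916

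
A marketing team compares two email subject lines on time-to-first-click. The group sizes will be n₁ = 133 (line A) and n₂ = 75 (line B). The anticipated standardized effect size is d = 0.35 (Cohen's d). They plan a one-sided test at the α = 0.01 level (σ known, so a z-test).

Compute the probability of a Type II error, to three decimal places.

Noncentrality parameter: δ = d / √(1/n₁ + 1/n₂) = 0.35 / √(1/133 + 1/75) = 2.4238
One-sided α = 0.01 → critical value z_{0.01} = 2.326.
Power = P(Z > 2.326 − δ) = Φ(0.097) = 0.5388.
Type II error: β = 1 − power = 1 − 0.5388 = 0.4612.

β ≈ 0.461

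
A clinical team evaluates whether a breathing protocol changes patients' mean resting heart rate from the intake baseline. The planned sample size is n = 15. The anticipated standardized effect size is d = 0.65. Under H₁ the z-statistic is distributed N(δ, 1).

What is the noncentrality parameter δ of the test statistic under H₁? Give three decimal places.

The noncentrality parameter scales effect size by the design's sample-size factor: δ = d·√n = 0.65 × √15 = 2.5174

δ ≈ 2.517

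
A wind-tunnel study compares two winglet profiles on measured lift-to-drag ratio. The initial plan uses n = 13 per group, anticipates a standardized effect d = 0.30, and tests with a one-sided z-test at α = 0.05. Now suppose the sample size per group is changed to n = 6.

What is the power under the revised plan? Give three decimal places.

Power ≈ 0.130

With n = 6 per group: δ = d·√(n/2) = 0.30 × √(6/2) = 0.5196. Critical value z_{0.05} = 1.645.
Revised power = P(Z > 1.645 − δ) = Φ(-1.125) = 0.1302.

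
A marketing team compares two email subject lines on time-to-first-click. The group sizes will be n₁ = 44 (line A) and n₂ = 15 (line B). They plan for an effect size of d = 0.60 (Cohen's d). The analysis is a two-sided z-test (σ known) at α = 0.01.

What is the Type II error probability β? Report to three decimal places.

β ≈ 0.715

Noncentrality parameter: δ = d / √(1/n₁ + 1/n₂) = 0.60 / √(1/44 + 1/15) = 2.0068
Critical value for a two-sided test at α = 0.01: z_{α/2} = 2.576.
Power = Φ(δ − 2.576) + Φ(−δ − 2.576) = Φ(-0.569) + Φ(-4.583) = 0.2847 + 0.0000 = 0.2847.
Type II error: β = 1 − power = 1 − 0.2847 = 0.7153.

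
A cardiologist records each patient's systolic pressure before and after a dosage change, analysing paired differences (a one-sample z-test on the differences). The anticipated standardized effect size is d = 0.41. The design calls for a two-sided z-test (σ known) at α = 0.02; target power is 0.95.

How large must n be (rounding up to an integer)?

n = 94

For power 0.95 need Φ(δ − z_{0.01}) = 0.95, so δ = z_{0.01} + z_{0.05} = 2.326 + 1.645 = 3.971.
(Ignoring the negligible lower-tail rejection probability gives the usual closed-form inversion.)
δ = d·√n ⇒ n = (δ/d)² = (3.971 / 0.41)² = 93.82.
Round up to the next whole unit.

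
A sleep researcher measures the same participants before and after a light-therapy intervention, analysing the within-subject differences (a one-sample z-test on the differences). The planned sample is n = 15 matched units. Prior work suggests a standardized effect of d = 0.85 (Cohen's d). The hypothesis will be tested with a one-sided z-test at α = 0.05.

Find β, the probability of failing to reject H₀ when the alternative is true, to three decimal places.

β ≈ 0.050

Noncentrality parameter: δ = d·√n = 0.85 × √15 = 3.2920
Critical value for a one-sided test at α = 0.05: z_α = 1.645.
Power = P(Z > 1.645 − δ) = Φ(1.647) = 0.9502.
Type II error: β = 1 − power = 1 − 0.9502 = 0.0498.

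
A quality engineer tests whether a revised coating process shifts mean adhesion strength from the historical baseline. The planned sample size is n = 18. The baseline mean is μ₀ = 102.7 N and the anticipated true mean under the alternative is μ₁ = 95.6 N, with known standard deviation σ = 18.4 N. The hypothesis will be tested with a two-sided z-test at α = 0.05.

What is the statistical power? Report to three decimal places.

Power ≈ 0.374

Standardized effect: d = |μ₁ − μ₀| / σ = |95.6 − 102.7| / 18.4 = 0.3859
Noncentrality parameter: δ = d·√n = 0.3859 × √18 = 1.6371
Two-sided α = 0.05 → critical value z_{0.025} = 1.960.
Power = Φ(δ − 1.960) + Φ(−δ − 1.960) = Φ(-0.323) + Φ(-3.597) = 0.3734 + 0.0002 = 0.3736.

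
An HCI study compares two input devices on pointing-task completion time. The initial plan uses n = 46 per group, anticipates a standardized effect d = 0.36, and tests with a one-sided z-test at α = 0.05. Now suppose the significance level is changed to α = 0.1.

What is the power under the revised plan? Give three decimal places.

δ = d·√(n/2) = 0.36 × √(46/2) = 1.7265 (unchanged). New critical value: z_{0.1} = 1.282.
Revised power = P(Z > 1.282 − δ) = Φ(0.445) = 0.6718.

Power ≈ 0.672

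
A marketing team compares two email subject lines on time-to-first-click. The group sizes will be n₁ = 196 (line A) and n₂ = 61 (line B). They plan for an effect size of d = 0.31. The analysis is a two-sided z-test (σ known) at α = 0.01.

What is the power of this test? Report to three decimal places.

Noncentrality parameter: δ = d / √(1/n₁ + 1/n₂) = 0.31 / √(1/196 + 1/61) = 2.1144
Two-sided α = 0.01 → critical value z_{0.005} = 2.576.
Power = Φ(δ − 2.576) + Φ(−δ − 2.576) = Φ(-0.461) + Φ(-4.690) = 0.3222 + 0.0000 = 0.3222.

Power ≈ 0.322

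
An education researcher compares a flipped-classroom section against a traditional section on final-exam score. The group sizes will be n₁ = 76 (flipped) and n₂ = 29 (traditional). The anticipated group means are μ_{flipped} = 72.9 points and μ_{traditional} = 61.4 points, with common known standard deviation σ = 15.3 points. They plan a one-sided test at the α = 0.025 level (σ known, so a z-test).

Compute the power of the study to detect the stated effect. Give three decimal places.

Power ≈ 0.931

Standardized effect: d = |μ_{flipped} − μ_{traditional}| / σ = |72.9 − 61.4| / 15.3 = 0.7516
Noncentrality parameter: δ = d / √(1/n₁ + 1/n₂) = 0.7516 / √(1/76 + 1/29) = 3.4436
Critical value for a one-sided test at α = 0.025: z_α = 1.960.
Power = P(Z > 1.960 − δ) = Φ(1.484) = 0.9311.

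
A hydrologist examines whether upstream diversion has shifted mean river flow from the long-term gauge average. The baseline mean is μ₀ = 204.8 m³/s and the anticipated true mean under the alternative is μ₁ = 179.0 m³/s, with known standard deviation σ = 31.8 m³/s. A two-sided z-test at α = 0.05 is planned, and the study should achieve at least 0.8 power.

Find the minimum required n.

Standardized effect: d = |μ₁ − μ₀| / σ = |179.0 − 204.8| / 31.8 = 0.8113
For power 0.8 need Φ(δ − z_{0.025}) = 0.8, so δ = z_{0.025} + z_{0.20} = 1.960 + 0.842 = 2.802.
(The Φ(−δ − z_{α/2}) term is vanishingly small for δ > 0 and is dropped in the standard sample-size formula.)
δ = d·√n ⇒ n = (δ/d)² = (2.802 / 0.8113)² = 11.92.
Rounding up, n = 12.

n = 12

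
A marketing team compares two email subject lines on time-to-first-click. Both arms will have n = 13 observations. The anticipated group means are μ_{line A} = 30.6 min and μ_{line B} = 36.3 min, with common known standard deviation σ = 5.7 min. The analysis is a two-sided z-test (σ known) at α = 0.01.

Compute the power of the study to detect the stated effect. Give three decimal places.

Power ≈ 0.490

Standardized effect: d = |μ_{line A} − μ_{line B}| / σ = |30.6 − 36.3| / 5.7 = 1.0000
Noncentrality parameter: δ = d·√(n/2) = 1.0000 × √(13/2) = 2.5495
Two-sided α = 0.01 → critical value z_{0.005} = 2.576.
Power = Φ(δ − 2.576) + Φ(−δ − 2.576) = Φ(-0.026) + Φ(-5.125) = 0.4895 + 0.0000 = 0.4895.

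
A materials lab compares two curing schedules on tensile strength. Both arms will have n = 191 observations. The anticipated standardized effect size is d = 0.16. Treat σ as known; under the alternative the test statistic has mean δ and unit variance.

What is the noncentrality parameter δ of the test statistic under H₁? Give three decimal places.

δ ≈ 1.564

The noncentrality parameter scales effect size by the design's sample-size factor: δ = d·√(n/2) = 0.16 × √(191/2) = 1.5636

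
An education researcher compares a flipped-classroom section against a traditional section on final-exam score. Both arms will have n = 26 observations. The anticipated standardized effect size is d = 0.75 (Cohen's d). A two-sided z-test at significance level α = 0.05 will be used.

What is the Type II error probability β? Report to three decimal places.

β ≈ 0.228

Noncentrality parameter: δ = d·√(n/2) = 0.75 × √(26/2) = 2.7042
Two-sided α = 0.05 → critical value z_{0.025} = 1.960.
Power = Φ(δ − 1.960) + Φ(−δ − 1.960) = Φ(0.744) + Φ(-4.664) = 0.7716 + 0.0000 = 0.7716.
Type II error: β = 1 − power = 1 − 0.7716 = 0.2284.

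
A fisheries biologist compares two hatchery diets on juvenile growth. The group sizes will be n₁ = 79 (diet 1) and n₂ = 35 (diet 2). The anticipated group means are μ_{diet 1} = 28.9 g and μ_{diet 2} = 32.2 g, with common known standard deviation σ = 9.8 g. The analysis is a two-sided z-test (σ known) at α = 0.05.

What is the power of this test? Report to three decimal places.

Standardized effect: d = |μ_{diet 1} − μ_{diet 2}| / σ = |28.9 − 32.2| / 9.8 = 0.3367
Noncentrality parameter: δ = d / √(1/n₁ + 1/n₂) = 0.3367 / √(1/79 + 1/35) = 1.6584
Two-sided α = 0.05 → critical value z_{0.025} = 1.960.
Power = Φ(δ − 1.960) + Φ(−δ − 1.960) = Φ(-0.302) + Φ(-3.618) = 0.3815 + 0.0001 = 0.3816.

Power ≈ 0.382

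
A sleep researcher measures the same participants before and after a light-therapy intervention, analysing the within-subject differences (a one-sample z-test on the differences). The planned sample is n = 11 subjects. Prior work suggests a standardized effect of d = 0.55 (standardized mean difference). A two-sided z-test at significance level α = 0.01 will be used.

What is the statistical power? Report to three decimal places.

Power ≈ 0.226

Noncentrality parameter: δ = d·√n = 0.55 × √11 = 1.8241
Critical value for a two-sided test at α = 0.01: z_{α/2} = 2.576.
Power = Φ(δ − 2.576) + Φ(−δ − 2.576) = Φ(-0.752) + Φ(-4.400) = 0.2261 + 0.0000 = 0.2261.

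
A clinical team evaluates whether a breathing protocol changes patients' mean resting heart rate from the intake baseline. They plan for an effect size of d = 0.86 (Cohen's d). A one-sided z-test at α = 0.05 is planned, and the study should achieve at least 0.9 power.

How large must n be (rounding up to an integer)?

n = 12

For power 0.9 need Φ(δ − z_{0.05}) = 0.9, so δ = z_{0.05} + z_{0.10} = 1.645 + 1.282 = 2.926.
δ = d·√n ⇒ n = (δ/d)² = (2.926 / 0.86)² = 11.58.
Rounding up, n = 12.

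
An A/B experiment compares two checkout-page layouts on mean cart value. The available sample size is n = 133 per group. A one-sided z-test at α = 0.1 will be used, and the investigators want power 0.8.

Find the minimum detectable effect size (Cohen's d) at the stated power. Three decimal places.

d ≈ 0.260

Need Φ(δ − 1.282) = 0.8, so δ = 1.282 + 0.842 = 2.123.
δ = d·√(n/2) ⇒ d = δ/√(n/2) = 2.123/√(133/2) = 0.2604.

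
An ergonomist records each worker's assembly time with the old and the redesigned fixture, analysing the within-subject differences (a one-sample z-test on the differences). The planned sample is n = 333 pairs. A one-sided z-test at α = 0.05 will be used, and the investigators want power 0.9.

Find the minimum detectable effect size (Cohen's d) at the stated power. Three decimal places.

Need Φ(δ − 1.645) = 0.9, so δ = 1.645 + 1.282 = 2.926.
δ = d·√n ⇒ d = δ/√n = 2.926/√333 = 0.1604.

d ≈ 0.160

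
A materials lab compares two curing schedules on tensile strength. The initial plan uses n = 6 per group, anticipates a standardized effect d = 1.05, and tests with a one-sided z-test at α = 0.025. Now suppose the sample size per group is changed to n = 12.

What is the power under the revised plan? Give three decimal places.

Power ≈ 0.730

With n = 12 per group: δ = d·√(n/2) = 1.05 × √(12/2) = 2.5720. Critical value z_{0.025} = 1.960.
Revised power = P(Z > 1.960 − δ) = Φ(0.612) = 0.7297.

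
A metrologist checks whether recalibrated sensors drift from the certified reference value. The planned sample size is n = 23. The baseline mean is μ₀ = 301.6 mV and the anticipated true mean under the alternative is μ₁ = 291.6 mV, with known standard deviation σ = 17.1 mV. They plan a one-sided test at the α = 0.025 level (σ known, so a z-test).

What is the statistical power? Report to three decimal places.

Power ≈ 0.801

Standardized effect: d = |μ₁ − μ₀| / σ = |291.6 − 301.6| / 17.1 = 0.5848
Noncentrality parameter: δ = d·√n = 0.5848 × √23 = 2.8046
One-sided α = 0.025 → critical value z_{0.025} = 1.960.
Power = P(Z > 1.960 − δ) = Φ(0.845) = 0.8008.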